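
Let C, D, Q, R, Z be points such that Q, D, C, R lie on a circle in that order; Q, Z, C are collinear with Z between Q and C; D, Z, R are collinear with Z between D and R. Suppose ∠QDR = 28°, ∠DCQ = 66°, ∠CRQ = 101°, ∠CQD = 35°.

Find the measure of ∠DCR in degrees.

∠DCR = 94°

1. ∠QCR = 28°  [same arc QR]
2. ∠CQR = 51°  [△QCR]
3. ∠CRD = 35°  [same arc DC]
4. ∠CDR = 51°  [same arc CR]
5. ∠DCR = 94°  [△DCR]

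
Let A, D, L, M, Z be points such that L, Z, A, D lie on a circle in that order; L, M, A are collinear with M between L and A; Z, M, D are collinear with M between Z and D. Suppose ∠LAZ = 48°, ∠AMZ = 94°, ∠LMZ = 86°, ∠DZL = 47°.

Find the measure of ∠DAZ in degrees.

1. ∠LDZ = 48°  [same arc LZ]
2. ∠DLZ = 85°  [△LZD]
3. ∠DAZ = 95°  [cyclic LZAD, opposite ∠L+∠A]

∠DAZ = 95°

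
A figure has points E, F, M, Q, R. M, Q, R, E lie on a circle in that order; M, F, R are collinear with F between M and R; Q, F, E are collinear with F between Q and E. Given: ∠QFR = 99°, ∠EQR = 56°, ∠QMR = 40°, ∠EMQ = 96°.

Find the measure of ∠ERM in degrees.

1. ∠EFM = 99°  [vertical angles at F]
2. ∠QER = 40°  [same arc QR]
3. ∠EFR = 81°  [linear pair at F on MR]
4. ∠ERM = 59°  [△RFE]

∠ERM = 59°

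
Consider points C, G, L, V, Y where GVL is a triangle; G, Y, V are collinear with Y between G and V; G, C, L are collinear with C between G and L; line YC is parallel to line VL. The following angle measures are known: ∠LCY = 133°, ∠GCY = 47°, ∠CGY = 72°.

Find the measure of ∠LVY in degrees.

∠LVY = 61°

1. ∠CYG = 61°  [△GYC]
2. ∠CYV = 119°  [linear pair at Y on GV]
3. ∠LVY = 61°  [YC∥VL, co-interior at V–Y]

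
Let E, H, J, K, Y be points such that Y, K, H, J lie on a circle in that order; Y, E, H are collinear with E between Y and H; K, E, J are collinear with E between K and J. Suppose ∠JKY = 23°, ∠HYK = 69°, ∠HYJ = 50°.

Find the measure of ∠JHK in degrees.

1. ∠HJK = 69°  [same arc KH]
2. ∠HKJ = 50°  [same arc HJ]
3. ∠JHK = 61°  [△KHJ]

∠JHK = 61°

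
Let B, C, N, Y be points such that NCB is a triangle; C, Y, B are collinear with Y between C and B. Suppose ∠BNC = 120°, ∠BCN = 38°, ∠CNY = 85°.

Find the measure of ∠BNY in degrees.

∠BNY = 35°

1. ∠CBN = 22°  [△NCB]
2. ∠NCY = 38°  [Y on ray CB]
3. ∠CYN = 57°  [△NCY]
4. ∠NBY = 22°  [Y on ray BC]
5. ∠BYN = 123°  [linear pair at Y on CB]
6. ∠BNY = 35°  [△NYB]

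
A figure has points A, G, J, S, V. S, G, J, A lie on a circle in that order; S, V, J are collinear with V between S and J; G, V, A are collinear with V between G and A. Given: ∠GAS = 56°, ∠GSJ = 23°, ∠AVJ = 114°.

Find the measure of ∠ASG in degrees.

1. ∠GVS = 114°  [vertical angles at V]
2. ∠AGS = 43°  [△SVG]
3. ∠ASG = 81°  [△SGA]

∠ASG = 81°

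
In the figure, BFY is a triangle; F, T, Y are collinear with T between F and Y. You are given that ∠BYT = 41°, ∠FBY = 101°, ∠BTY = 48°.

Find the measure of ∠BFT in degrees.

∠BFT = 38°

1. ∠BYF = 41°  [T on ray YF]
2. ∠BFY = 38°  [△BFY]
3. ∠BFT = 38°  [T on ray FY]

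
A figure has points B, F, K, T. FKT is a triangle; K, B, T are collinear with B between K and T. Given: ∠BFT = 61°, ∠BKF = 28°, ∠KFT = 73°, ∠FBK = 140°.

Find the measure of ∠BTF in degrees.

∠BTF = 79°

1. ∠FKT = 28°  [B on ray KT]
2. ∠FTK = 79°  [△FKT]
3. ∠BTF = 79°  [B on ray TK]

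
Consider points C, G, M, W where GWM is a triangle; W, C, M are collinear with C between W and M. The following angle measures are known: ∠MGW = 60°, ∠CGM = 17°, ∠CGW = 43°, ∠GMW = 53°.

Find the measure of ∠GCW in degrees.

1. ∠GWM = 67°  [△GWM]
2. ∠CWG = 67°  [C on ray WM]
3. ∠GCW = 70°  [△GWC]

∠GCW = 70°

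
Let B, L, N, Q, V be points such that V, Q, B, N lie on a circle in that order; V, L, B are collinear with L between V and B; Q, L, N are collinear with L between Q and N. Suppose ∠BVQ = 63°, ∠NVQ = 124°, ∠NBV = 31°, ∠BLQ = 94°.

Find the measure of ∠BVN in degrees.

1. ∠NQV = 31°  [same arc VN]
2. ∠NLV = 94°  [vertical angles at L]
3. ∠QNV = 25°  [△VQN]
4. ∠BVN = 61°  [△VLN]

∠BVN = 61°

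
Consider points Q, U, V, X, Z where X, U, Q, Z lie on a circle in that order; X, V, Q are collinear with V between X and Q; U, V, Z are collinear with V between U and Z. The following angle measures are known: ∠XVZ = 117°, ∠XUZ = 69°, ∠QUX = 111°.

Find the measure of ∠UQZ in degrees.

∠UQZ = 90°

1. ∠QVZ = 63°  [linear pair at V on XQ]
2. ∠XQZ = 69°  [same arc XZ]
3. ∠QZX = 69°  [cyclic XUQZ, opposite ∠U+∠Z]
4. ∠QZU = 48°  [△QVZ]
5. ∠QXZ = 42°  [△XQZ]
6. ∠QUZ = 42°  [same arc QZ]
7. ∠UQZ = 90°  [△UQZ]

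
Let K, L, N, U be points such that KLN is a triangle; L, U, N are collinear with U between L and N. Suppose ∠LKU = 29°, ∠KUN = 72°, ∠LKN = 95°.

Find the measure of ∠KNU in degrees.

∠KNU = 42°

1. ∠KUL = 108°  [linear pair at U on LN]
2. ∠KLU = 43°  [△KLU]
3. ∠KLN = 43°  [U on ray LN]
4. ∠KNL = 42°  [△KLN]
5. ∠KNU = 42°  [U on ray NL]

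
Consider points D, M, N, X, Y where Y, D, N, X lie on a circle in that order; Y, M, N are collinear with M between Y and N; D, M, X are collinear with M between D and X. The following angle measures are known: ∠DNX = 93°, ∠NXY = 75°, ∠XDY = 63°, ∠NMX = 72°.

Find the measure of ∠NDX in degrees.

∠NDX = 42°

1. ∠XNY = 63°  [same arc YX]
2. ∠DXN = 45°  [△NMX]
3. ∠NDX = 42°  [△DNX]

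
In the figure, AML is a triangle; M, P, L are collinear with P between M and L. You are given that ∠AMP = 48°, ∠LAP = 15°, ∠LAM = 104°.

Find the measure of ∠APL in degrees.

∠APL = 137°

1. ∠AML = 48°  [P on ray ML]
2. ∠ALM = 28°  [△AML]
3. ∠ALP = 28°  [P on ray LM]
4. ∠APL = 137°  [△APL]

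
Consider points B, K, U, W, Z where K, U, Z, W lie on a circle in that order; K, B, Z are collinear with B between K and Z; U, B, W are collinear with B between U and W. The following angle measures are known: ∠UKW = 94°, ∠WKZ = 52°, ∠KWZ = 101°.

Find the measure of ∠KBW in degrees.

1. ∠UZW = 86°  [cyclic KUZW, opposite ∠K+∠Z]
2. ∠WUZ = 52°  [same arc ZW]
3. ∠KZW = 27°  [△KZW]
4. ∠UWZ = 42°  [△UZW]
5. ∠WBZ = 111°  [△ZBW]
6. ∠KBW = 69°  [linear pair at B on KZ]

∠KBW = 69°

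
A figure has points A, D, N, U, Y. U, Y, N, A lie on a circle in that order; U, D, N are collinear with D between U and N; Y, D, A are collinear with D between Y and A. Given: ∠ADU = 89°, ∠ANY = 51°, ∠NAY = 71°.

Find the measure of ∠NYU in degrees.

1. ∠NDY = 89°  [vertical angles at D]
2. ∠AYN = 58°  [△YNA]
3. ∠NUY = 71°  [same arc YN]
4. ∠UNY = 33°  [△YDN]
5. ∠NYU = 76°  [△UYN]

∠NYU = 76°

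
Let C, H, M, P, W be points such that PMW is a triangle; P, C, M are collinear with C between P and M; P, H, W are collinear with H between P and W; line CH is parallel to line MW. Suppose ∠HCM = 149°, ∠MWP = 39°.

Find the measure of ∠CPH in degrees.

∠CPH = 110°

1. ∠HCP = 31°  [linear pair at C on PM]
2. ∠CHP = 39°  [CH∥MW, corresponding at H]
3. ∠CPH = 110°  [△PCH]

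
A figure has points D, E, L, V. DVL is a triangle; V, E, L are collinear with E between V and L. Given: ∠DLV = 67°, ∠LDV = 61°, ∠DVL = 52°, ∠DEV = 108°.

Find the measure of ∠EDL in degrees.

1. ∠DLE = 67°  [E on ray LV]
2. ∠DEL = 72°  [linear pair at E on VL]
3. ∠EDL = 41°  [△DEL]

∠EDL = 41°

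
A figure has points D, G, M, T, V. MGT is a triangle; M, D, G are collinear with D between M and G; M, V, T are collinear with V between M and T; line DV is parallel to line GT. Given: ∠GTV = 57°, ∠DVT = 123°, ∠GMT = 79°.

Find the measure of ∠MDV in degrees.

1. ∠DVM = 57°  [linear pair at V on MT]
2. ∠DMV = 79°  [D on MG, V on MT]
3. ∠MDV = 44°  [△MDV]

∠MDV = 44°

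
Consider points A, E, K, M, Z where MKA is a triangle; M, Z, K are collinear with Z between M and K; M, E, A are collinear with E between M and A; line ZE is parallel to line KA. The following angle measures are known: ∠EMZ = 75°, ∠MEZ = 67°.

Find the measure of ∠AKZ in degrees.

1. ∠EZM = 38°  [△MZE]
2. ∠EZK = 142°  [linear pair at Z on MK]
3. ∠AKZ = 38°  [ZE∥KA, co-interior at K–Z]

∠AKZ = 38°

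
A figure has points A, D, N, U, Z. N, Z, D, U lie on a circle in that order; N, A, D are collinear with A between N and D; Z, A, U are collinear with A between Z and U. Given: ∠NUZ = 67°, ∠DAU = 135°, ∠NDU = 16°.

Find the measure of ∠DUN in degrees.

∠DUN = 96°

1. ∠NAU = 45°  [linear pair at A on ND]
2. ∠DNU = 68°  [△NAU]
3. ∠DUN = 96°  [△NDU]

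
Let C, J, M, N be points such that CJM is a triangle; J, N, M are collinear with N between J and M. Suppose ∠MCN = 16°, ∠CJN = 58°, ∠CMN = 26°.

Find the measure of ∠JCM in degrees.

∠JCM = 96°

1. ∠CJM = 58°  [N on ray JM]
2. ∠CMJ = 26°  [N on ray MJ]
3. ∠JCM = 96°  [△CJM]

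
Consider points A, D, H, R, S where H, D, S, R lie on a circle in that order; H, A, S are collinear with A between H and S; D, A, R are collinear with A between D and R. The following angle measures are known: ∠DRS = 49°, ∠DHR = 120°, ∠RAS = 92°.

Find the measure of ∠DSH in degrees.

1. ∠DSR = 60°  [cyclic HDSR, opposite ∠H+∠S]
2. ∠DAH = 92°  [vertical angles at A]
3. ∠RDS = 71°  [△DSR]
4. ∠DAS = 88°  [linear pair at A on HS]
5. ∠DSH = 21°  [△DAS]

∠DSH = 21°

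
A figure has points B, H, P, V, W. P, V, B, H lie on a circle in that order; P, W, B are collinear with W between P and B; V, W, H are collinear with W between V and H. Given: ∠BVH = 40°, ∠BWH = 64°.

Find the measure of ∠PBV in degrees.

1. ∠BPH = 40°  [same arc BH]
2. ∠HWP = 116°  [linear pair at W on PB]
3. ∠PHV = 24°  [△PWH]
4. ∠PBV = 24°  [same arc PV]

∠PBV = 24°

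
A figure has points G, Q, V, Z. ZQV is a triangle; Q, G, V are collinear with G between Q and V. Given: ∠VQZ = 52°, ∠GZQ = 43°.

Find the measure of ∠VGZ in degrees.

1. ∠GQZ = 52°  [G on ray QV]
2. ∠QGZ = 85°  [△ZQG]
3. ∠VGZ = 95°  [linear pair at G on QV]

∠VGZ = 95°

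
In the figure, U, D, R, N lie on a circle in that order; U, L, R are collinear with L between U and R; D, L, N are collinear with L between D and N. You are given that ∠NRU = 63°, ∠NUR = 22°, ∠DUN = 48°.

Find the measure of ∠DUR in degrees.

∠DUR = 26°

1. ∠NDU = 63°  [same arc UN]
2. ∠RNU = 95°  [△URN]
3. ∠DNU = 69°  [△UDN]
4. ∠RDU = 85°  [cyclic UDRN, opposite ∠D+∠N]
5. ∠DRU = 69°  [same arc UD]
6. ∠DUR = 26°  [△UDR]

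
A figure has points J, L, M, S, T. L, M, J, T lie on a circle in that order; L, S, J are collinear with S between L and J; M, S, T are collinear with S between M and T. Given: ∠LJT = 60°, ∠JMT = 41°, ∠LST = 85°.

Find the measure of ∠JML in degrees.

1. ∠JLT = 41°  [same arc JT]
2. ∠JTL = 79°  [△LJT]
3. ∠JML = 101°  [cyclic LMJT, opposite ∠M+∠T]

∠JML = 101°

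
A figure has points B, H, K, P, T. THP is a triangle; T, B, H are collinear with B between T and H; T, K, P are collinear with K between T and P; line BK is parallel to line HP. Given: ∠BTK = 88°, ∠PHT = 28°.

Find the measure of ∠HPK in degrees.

1. ∠HTP = 88°  [B on TH, K on TP]
2. ∠HPT = 64°  [△THP]
3. ∠HPK = 64°  [K on ray PT]

∠HPK = 64°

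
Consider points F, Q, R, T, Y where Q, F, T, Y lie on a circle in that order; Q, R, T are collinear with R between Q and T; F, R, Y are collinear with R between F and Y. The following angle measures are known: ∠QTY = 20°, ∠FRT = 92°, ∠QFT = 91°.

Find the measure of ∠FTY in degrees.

∠FTY = 37°

1. ∠QFY = 20°  [same arc QY]
2. ∠FRQ = 88°  [linear pair at R on QT]
3. ∠QYT = 89°  [cyclic QFTY, opposite ∠F+∠Y]
4. ∠FQT = 72°  [△QRF]
5. ∠TQY = 71°  [△QTY]
6. ∠FYT = 72°  [same arc FT]
7. ∠TFY = 71°  [same arc TY]
8. ∠FTY = 37°  [△FTY]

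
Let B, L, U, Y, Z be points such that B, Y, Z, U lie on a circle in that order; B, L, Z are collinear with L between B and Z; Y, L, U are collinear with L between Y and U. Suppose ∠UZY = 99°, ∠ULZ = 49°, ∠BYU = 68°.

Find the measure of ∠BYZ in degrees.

1. ∠UBY = 81°  [cyclic BYZU, opposite ∠B+∠Z]
2. ∠BLY = 49°  [vertical angles at L]
3. ∠BUY = 31°  [△BYU]
4. ∠YBZ = 63°  [△BLY]
5. ∠BZY = 31°  [same arc BY]
6. ∠BYZ = 86°  [△BYZ]

∠BYZ = 86°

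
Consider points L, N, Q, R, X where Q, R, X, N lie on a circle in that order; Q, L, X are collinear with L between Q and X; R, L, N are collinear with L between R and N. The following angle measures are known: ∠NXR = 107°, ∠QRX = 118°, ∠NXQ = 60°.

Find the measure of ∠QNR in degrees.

∠QNR = 47°

1. ∠NQR = 73°  [cyclic QRXN, opposite ∠Q+∠X]
2. ∠NRQ = 60°  [same arc QN]
3. ∠QNR = 47°  [△QRN]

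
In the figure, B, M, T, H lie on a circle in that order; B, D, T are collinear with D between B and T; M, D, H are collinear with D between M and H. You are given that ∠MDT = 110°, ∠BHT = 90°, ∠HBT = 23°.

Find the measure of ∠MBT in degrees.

1. ∠BDM = 70°  [linear pair at D on BT]
2. ∠BTH = 67°  [△BTH]
3. ∠BMH = 67°  [same arc BH]
4. ∠MBT = 43°  [△BDM]

∠MBT = 43°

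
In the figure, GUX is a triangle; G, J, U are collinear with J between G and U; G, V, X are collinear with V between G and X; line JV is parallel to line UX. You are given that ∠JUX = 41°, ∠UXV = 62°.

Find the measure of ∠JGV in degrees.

1. ∠GUX = 41°  [J on ray UG]
2. ∠GXU = 62°  [V on ray XG]
3. ∠UGX = 77°  [△GUX]
4. ∠JGV = 77°  [J on GU, V on GX]

∠JGV = 77°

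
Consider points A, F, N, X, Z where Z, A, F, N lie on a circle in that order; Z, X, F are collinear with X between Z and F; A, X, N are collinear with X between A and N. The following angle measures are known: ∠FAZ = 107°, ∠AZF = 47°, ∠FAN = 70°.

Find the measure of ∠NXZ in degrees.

1. ∠AFZ = 26°  [△ZAF]
2. ∠FZN = 70°  [same arc FN]
3. ∠ANZ = 26°  [same arc ZA]
4. ∠NXZ = 84°  [△ZXN]

∠NXZ = 84°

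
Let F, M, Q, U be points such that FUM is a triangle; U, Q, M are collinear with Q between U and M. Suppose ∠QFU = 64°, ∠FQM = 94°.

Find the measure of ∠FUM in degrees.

∠FUM = 30°

1. ∠FQU = 86°  [linear pair at Q on UM]
2. ∠FUQ = 30°  [△FUQ]
3. ∠FUM = 30°  [Q on ray UM]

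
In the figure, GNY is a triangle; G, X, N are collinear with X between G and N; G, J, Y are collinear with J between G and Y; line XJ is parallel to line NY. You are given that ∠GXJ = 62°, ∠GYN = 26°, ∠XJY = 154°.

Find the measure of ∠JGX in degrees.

1. ∠GNY = 62°  [XJ∥NY, corresponding at X]
2. ∠NGY = 92°  [△GNY]
3. ∠JGX = 92°  [X on GN, J on GY]

∠JGX = 92°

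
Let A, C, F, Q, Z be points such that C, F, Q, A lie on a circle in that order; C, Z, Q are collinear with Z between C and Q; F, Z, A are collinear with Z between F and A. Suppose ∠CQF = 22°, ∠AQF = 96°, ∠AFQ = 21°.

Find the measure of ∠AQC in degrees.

1. ∠CAF = 22°  [same arc CF]
2. ∠ACF = 84°  [cyclic CFQA, opposite ∠C+∠Q]
3. ∠AFC = 74°  [△CFA]
4. ∠AQC = 74°  [same arc CA]

∠AQC = 74°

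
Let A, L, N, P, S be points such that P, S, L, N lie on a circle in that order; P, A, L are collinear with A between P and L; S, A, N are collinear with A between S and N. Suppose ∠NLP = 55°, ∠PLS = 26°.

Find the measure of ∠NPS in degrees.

1. ∠NSP = 55°  [same arc PN]
2. ∠PNS = 26°  [same arc PS]
3. ∠NPS = 99°  [△PSN]

∠NPS = 99°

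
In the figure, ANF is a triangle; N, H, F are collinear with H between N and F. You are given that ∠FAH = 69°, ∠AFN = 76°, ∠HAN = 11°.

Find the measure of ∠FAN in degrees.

1. ∠AFH = 76°  [H on ray FN]
2. ∠AHF = 35°  [△AHF]
3. ∠AHN = 145°  [linear pair at H on NF]
4. ∠ANH = 24°  [△ANH]
5. ∠ANF = 24°  [H on ray NF]
6. ∠FAN = 80°  [△ANF]

∠FAN = 80°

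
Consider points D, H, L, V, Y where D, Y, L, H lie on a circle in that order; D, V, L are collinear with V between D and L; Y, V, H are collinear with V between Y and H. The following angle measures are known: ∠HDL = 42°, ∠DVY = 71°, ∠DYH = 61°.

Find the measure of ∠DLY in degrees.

1. ∠HYL = 42°  [same arc LH]
2. ∠LVY = 109°  [linear pair at V on DL]
3. ∠DLY = 29°  [△YVL]

∠DLY = 29°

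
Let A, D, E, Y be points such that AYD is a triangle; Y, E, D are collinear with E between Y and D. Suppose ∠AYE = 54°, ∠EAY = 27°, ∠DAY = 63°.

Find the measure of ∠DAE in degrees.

1. ∠AEY = 99°  [△AYE]
2. ∠AYD = 54°  [E on ray YD]
3. ∠ADY = 63°  [△AYD]
4. ∠AED = 81°  [linear pair at E on YD]
5. ∠ADE = 63°  [E on ray DY]
6. ∠DAE = 36°  [△AED]

∠DAE = 36°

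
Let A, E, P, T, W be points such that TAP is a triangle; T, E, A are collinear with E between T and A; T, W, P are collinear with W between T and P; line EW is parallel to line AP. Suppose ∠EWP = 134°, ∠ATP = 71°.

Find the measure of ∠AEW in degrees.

1. ∠EWT = 46°  [linear pair at W on TP]
2. ∠ETW = 71°  [E on TA, W on TP]
3. ∠TEW = 63°  [△TEW]
4. ∠AEW = 117°  [linear pair at E on TA]

∠AEW = 117°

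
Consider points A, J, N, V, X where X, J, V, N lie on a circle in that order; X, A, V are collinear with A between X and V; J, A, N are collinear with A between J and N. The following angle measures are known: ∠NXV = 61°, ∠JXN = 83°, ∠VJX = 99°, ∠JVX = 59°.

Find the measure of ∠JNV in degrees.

∠JNV = 22°

1. ∠NJV = 61°  [same arc VN]
2. ∠JVN = 97°  [cyclic XJVN, opposite ∠X+∠V]
3. ∠JNV = 22°  [△JVN]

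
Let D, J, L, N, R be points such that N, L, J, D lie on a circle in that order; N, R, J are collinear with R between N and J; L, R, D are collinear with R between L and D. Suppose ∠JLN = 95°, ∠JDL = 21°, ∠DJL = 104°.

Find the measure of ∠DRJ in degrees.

∠DRJ = 119°

1. ∠JDN = 85°  [cyclic NLJD, opposite ∠L+∠D]
2. ∠DLJ = 55°  [△LJD]
3. ∠DNJ = 55°  [same arc JD]
4. ∠DJN = 40°  [△NJD]
5. ∠DRJ = 119°  [△JRD]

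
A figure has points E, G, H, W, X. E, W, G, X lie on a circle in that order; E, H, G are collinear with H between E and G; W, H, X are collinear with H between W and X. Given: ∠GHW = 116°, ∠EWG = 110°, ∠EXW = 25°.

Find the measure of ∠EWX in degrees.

1. ∠EHX = 116°  [vertical angles at H]
2. ∠EXG = 70°  [cyclic EWGX, opposite ∠W+∠X]
3. ∠GEX = 39°  [△EHX]
4. ∠EGX = 71°  [△EGX]
5. ∠EWX = 71°  [same arc EX]

∠EWX = 71°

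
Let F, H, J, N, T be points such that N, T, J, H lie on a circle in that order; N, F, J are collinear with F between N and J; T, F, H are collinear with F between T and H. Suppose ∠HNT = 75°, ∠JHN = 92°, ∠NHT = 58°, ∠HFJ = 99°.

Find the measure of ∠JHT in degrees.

∠JHT = 34°

1. ∠HTN = 47°  [△NTH]
2. ∠HJN = 47°  [same arc NH]
3. ∠JHT = 34°  [△JFH]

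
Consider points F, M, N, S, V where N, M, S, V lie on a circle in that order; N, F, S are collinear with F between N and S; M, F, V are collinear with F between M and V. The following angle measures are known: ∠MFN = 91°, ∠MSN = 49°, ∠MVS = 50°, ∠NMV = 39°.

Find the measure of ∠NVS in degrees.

∠NVS = 99°

1. ∠MNS = 50°  [△NFM]
2. ∠NMS = 81°  [△NMS]
3. ∠NVS = 99°  [cyclic NMSV, opposite ∠M+∠V]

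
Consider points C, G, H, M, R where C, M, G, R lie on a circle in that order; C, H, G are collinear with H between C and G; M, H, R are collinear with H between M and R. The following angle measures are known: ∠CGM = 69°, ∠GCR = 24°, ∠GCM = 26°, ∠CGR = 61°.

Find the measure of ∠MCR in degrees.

1. ∠CRM = 69°  [same arc CM]
2. ∠CMR = 61°  [same arc CR]
3. ∠MCR = 50°  [△CMR]

∠MCR = 50°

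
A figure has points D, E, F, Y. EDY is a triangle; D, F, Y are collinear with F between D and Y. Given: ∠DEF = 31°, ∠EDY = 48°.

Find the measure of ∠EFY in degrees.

1. ∠EDF = 48°  [F on ray DY]
2. ∠DFE = 101°  [△EDF]
3. ∠EFY = 79°  [linear pair at F on DY]

∠EFY = 79°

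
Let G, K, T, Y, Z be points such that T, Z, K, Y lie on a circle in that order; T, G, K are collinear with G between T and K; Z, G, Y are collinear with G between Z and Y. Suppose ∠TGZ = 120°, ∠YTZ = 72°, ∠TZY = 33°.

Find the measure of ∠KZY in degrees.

∠KZY = 45°

1. ∠KGY = 120°  [vertical angles at G]
2. ∠YKZ = 108°  [cyclic TZKY, opposite ∠T+∠K]
3. ∠TKY = 33°  [same arc TY]
4. ∠KYZ = 27°  [△KGY]
5. ∠KZY = 45°  [△ZKY]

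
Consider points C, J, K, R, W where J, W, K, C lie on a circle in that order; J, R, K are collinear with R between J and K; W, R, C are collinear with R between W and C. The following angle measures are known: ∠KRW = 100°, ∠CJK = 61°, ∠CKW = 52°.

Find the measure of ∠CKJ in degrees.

1. ∠CRJ = 100°  [vertical angles at R]
2. ∠CWK = 61°  [same arc KC]
3. ∠KCW = 67°  [△WKC]
4. ∠CRK = 80°  [linear pair at R on JK]
5. ∠CKJ = 33°  [△KRC]

∠CKJ = 33°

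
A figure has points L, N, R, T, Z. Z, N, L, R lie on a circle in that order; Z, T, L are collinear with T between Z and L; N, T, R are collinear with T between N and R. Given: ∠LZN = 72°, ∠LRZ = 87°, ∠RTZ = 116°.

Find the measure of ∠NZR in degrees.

∠NZR = 121°

1. ∠LRN = 72°  [same arc NL]
2. ∠LNZ = 93°  [cyclic ZNLR, opposite ∠N+∠R]
3. ∠LTR = 64°  [linear pair at T on ZL]
4. ∠RLZ = 44°  [△LTR]
5. ∠NLZ = 15°  [△ZNL]
6. ∠RNZ = 44°  [same arc ZR]
7. ∠NRZ = 15°  [same arc ZN]
8. ∠NZR = 121°  [△ZNR]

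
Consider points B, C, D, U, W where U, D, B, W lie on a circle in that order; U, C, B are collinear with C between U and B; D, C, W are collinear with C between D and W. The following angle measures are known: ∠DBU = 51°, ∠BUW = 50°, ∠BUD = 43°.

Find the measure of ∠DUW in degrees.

1. ∠BDW = 50°  [same arc BW]
2. ∠BWD = 43°  [same arc DB]
3. ∠DBW = 87°  [△DBW]
4. ∠DUW = 93°  [cyclic UDBW, opposite ∠U+∠B]

∠DUW = 93°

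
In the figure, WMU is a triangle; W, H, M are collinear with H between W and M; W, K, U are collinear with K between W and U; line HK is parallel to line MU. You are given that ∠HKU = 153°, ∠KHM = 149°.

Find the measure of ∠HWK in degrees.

1. ∠HKW = 27°  [linear pair at K on WU]
2. ∠KHW = 31°  [linear pair at H on WM]
3. ∠HWK = 122°  [△WHK]

∠HWK = 122°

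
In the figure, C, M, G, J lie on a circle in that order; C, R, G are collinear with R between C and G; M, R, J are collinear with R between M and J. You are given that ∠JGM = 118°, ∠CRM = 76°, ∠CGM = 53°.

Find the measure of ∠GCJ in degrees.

1. ∠GRJ = 76°  [vertical angles at R]
2. ∠CJM = 53°  [same arc CM]
3. ∠CRJ = 104°  [linear pair at R on CG]
4. ∠GCJ = 23°  [△CRJ]

∠GCJ = 23°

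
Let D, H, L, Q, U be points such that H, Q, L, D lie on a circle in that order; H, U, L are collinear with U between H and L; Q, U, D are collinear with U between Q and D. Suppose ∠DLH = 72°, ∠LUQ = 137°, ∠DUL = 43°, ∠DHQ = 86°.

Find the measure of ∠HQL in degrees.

∠HQL = 93°

1. ∠DQH = 72°  [same arc HD]
2. ∠HUQ = 43°  [linear pair at U on HL]
3. ∠HDQ = 22°  [△HQD]
4. ∠LHQ = 65°  [△HUQ]
5. ∠HLQ = 22°  [same arc HQ]
6. ∠HQL = 93°  [△HQL]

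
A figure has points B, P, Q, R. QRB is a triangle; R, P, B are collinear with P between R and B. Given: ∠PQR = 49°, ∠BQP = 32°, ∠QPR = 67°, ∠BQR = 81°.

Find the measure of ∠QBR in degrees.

∠QBR = 35°

1. ∠PRQ = 64°  [△QRP]
2. ∠BRQ = 64°  [P on ray RB]
3. ∠QBR = 35°  [△QRB]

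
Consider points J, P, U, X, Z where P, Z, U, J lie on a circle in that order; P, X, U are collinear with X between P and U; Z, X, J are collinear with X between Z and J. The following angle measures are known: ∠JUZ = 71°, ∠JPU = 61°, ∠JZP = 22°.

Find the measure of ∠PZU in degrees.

∠PZU = 83°

1. ∠JUP = 22°  [same arc PJ]
2. ∠PJU = 97°  [△PUJ]
3. ∠PZU = 83°  [cyclic PZUJ, opposite ∠Z+∠J]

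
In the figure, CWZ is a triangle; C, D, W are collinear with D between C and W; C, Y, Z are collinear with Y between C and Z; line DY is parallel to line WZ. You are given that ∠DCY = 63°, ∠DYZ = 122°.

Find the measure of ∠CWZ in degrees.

∠CWZ = 59°

1. ∠CYD = 58°  [linear pair at Y on CZ]
2. ∠CDY = 59°  [△CDY]
3. ∠CWZ = 59°  [DY∥WZ, corresponding at D]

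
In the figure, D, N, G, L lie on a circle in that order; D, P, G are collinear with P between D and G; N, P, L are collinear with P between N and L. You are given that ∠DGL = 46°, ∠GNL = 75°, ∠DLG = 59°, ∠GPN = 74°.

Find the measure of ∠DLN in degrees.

1. ∠GDL = 75°  [△DGL]
2. ∠DPL = 74°  [vertical angles at P]
3. ∠DLN = 31°  [△DPL]

∠DLN = 31°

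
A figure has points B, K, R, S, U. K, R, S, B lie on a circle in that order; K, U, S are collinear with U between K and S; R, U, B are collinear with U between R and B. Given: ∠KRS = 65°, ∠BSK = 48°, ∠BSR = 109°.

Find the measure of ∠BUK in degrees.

1. ∠KBS = 115°  [cyclic KRSB, opposite ∠R+∠B]
2. ∠BRK = 48°  [same arc KB]
3. ∠BKS = 17°  [△KSB]
4. ∠BKR = 71°  [cyclic KRSB, opposite ∠K+∠S]
5. ∠KBR = 61°  [△KRB]
6. ∠BUK = 102°  [△KUB]

∠BUK = 102°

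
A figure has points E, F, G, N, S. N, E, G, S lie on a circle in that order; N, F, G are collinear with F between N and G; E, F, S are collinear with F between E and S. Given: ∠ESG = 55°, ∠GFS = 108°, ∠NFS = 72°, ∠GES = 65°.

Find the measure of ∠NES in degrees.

∠NES = 17°

1. ∠ENG = 55°  [same arc EG]
2. ∠EFN = 108°  [vertical angles at F]
3. ∠NES = 17°  [△NFE]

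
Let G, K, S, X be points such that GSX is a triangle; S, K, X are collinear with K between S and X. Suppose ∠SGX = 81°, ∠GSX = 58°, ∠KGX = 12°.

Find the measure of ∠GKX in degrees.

∠GKX = 127°

1. ∠GXS = 41°  [△GSX]
2. ∠GXK = 41°  [K on ray XS]
3. ∠GKX = 127°  [△GKX]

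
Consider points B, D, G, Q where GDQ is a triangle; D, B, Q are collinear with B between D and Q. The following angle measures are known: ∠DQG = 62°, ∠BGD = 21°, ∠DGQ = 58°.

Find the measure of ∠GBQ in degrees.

∠GBQ = 81°

1. ∠GDQ = 60°  [△GDQ]
2. ∠BDG = 60°  [B on ray DQ]
3. ∠DBG = 99°  [△GDB]
4. ∠GBQ = 81°  [linear pair at B on DQ]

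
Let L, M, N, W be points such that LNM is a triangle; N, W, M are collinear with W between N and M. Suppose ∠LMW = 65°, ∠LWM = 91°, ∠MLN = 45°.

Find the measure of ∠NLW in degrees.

∠NLW = 21°

1. ∠LMN = 65°  [W on ray MN]
2. ∠LWN = 89°  [linear pair at W on NM]
3. ∠LNM = 70°  [△LNM]
4. ∠LNW = 70°  [W on ray NM]
5. ∠NLW = 21°  [△LNW]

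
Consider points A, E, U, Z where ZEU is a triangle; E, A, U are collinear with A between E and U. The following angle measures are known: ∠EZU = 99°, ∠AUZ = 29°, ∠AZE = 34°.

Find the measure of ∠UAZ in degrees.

∠UAZ = 86°

1. ∠EUZ = 29°  [A on ray UE]
2. ∠UEZ = 52°  [△ZEU]
3. ∠AEZ = 52°  [A on ray EU]
4. ∠EAZ = 94°  [△ZEA]
5. ∠UAZ = 86°  [linear pair at A on EU]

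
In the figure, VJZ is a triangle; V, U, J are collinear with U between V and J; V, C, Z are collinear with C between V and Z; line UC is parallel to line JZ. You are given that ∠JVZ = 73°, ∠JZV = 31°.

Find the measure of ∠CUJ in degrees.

1. ∠VJZ = 76°  [△VJZ]
2. ∠CUV = 76°  [UC∥JZ, corresponding at U]
3. ∠CUJ = 104°  [linear pair at U on VJ]

∠CUJ = 104°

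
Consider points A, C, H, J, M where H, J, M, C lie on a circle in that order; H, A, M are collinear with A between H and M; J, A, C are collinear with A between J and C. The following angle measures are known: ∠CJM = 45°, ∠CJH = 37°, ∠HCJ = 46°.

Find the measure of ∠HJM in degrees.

1. ∠CHM = 45°  [same arc MC]
2. ∠CMH = 37°  [same arc HC]
3. ∠HCM = 98°  [△HMC]
4. ∠HJM = 82°  [cyclic HJMC, opposite ∠J+∠C]

∠HJM = 82°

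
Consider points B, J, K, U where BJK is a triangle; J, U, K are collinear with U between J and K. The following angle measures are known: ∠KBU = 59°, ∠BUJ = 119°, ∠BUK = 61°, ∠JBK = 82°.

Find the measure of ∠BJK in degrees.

∠BJK = 38°

1. ∠BKU = 60°  [△BUK]
2. ∠BKJ = 60°  [U on ray KJ]
3. ∠BJK = 38°  [△BJK]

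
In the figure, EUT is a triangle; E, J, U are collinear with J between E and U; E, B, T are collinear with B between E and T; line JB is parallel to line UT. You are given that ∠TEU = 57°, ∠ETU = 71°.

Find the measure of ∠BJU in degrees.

∠BJU = 128°

1. ∠EUT = 52°  [△EUT]
2. ∠BJE = 52°  [JB∥UT, corresponding at J]
3. ∠BJU = 128°  [linear pair at J on EU]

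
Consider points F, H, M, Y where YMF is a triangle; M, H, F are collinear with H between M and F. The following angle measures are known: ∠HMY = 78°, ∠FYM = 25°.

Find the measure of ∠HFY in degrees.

1. ∠FMY = 78°  [H on ray MF]
2. ∠MFY = 77°  [△YMF]
3. ∠HFY = 77°  [H on ray FM]

∠HFY = 77°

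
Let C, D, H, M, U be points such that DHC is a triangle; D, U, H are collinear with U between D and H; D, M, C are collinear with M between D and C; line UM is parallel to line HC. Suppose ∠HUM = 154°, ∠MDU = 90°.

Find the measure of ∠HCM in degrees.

∠HCM = 64°

1. ∠DUM = 26°  [linear pair at U on DH]
2. ∠DMU = 64°  [△DUM]
3. ∠CMU = 116°  [linear pair at M on DC]
4. ∠HCM = 64°  [UM∥HC, co-interior at C–M]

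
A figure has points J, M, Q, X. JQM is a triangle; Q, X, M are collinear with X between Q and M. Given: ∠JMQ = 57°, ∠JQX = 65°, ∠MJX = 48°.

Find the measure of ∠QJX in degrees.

1. ∠JMX = 57°  [X on ray MQ]
2. ∠JXM = 75°  [△JXM]
3. ∠JXQ = 105°  [linear pair at X on QM]
4. ∠QJX = 10°  [△JQX]

∠QJX = 10°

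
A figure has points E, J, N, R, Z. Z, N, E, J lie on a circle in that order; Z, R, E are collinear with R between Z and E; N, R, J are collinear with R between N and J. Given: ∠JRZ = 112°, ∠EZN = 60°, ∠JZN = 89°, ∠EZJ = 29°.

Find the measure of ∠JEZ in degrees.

∠JEZ = 52°

1. ∠ERJ = 68°  [linear pair at R on ZE]
2. ∠EJN = 60°  [same arc NE]
3. ∠JEZ = 52°  [△ERJ]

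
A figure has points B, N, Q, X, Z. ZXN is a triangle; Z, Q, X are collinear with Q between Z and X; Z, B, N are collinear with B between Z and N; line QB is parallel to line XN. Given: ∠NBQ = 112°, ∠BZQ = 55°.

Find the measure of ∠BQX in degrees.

1. ∠QBZ = 68°  [linear pair at B on ZN]
2. ∠BQZ = 57°  [△ZQB]
3. ∠BQX = 123°  [linear pair at Q on ZX]

∠BQX = 123°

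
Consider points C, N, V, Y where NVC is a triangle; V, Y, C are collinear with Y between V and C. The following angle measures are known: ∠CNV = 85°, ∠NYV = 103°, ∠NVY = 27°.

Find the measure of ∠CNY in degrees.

1. ∠CYN = 77°  [linear pair at Y on VC]
2. ∠CVN = 27°  [Y on ray VC]
3. ∠NCV = 68°  [△NVC]
4. ∠NCY = 68°  [Y on ray CV]
5. ∠CNY = 35°  [△NYC]

∠CNY = 35°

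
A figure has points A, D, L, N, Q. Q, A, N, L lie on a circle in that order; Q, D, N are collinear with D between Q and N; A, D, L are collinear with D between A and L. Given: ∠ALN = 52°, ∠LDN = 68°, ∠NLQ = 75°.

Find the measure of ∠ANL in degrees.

1. ∠LNQ = 60°  [△NDL]
2. ∠LQN = 45°  [△QNL]
3. ∠LAN = 45°  [same arc NL]
4. ∠ANL = 83°  [△ANL]

∠ANL = 83°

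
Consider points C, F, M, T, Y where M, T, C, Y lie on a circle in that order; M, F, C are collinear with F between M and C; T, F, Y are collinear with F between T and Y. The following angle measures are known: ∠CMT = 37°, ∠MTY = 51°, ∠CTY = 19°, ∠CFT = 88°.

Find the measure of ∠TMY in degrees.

1. ∠CYT = 37°  [same arc TC]
2. ∠TCY = 124°  [△TCY]
3. ∠TMY = 56°  [cyclic MTCY, opposite ∠M+∠C]

∠TMY = 56°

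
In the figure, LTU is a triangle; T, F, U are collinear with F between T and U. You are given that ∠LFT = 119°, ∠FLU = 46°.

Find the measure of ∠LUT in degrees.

1. ∠LFU = 61°  [linear pair at F on TU]
2. ∠FUL = 73°  [△LFU]
3. ∠LUT = 73°  [F on ray UT]

∠LUT = 73°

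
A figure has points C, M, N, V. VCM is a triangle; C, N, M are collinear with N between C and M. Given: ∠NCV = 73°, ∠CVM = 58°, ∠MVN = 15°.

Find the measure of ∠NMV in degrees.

1. ∠MCV = 73°  [N on ray CM]
2. ∠CMV = 49°  [△VCM]
3. ∠NMV = 49°  [N on ray MC]

∠NMV = 49°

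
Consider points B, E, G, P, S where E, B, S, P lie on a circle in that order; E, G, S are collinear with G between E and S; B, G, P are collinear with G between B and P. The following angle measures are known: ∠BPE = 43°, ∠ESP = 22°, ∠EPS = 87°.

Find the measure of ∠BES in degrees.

∠BES = 44°

1. ∠BSE = 43°  [same arc EB]
2. ∠EBS = 93°  [cyclic EBSP, opposite ∠B+∠P]
3. ∠BES = 44°  [△EBS]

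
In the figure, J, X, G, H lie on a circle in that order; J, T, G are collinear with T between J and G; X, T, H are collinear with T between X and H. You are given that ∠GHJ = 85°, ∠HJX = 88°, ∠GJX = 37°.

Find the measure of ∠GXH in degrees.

∠GXH = 51°

1. ∠HGX = 92°  [cyclic JXGH, opposite ∠J+∠G]
2. ∠GHX = 37°  [same arc XG]
3. ∠GXH = 51°  [△XGH]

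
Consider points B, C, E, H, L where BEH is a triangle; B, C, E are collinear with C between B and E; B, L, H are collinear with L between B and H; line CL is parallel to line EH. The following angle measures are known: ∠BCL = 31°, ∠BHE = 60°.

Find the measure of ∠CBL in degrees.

∠CBL = 89°

1. ∠BEH = 31°  [CL∥EH, corresponding at C]
2. ∠EBH = 89°  [△BEH]
3. ∠CBL = 89°  [C on BE, L on BH]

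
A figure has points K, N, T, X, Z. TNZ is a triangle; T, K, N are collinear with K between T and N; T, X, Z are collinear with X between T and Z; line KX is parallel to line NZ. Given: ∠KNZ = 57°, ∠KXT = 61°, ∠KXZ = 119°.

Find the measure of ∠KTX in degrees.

∠KTX = 62°

1. ∠TNZ = 57°  [K on ray NT]
2. ∠NZT = 61°  [KX∥NZ, corresponding at X]
3. ∠NTZ = 62°  [△TNZ]
4. ∠KTX = 62°  [K on TN, X on TZ]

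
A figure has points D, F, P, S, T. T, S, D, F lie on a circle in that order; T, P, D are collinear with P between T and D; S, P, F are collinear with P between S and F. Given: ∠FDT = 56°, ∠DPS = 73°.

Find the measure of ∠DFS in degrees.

1. ∠FST = 56°  [same arc TF]
2. ∠SPT = 107°  [linear pair at P on TD]
3. ∠DTS = 17°  [△TPS]
4. ∠DFS = 17°  [same arc SD]

∠DFS = 17°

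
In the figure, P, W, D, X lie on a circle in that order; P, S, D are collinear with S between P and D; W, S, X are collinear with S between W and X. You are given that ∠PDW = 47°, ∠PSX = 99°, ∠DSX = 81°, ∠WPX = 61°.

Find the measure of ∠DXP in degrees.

1. ∠PXW = 47°  [same arc PW]
2. ∠DPX = 34°  [△PSX]
3. ∠PWX = 72°  [△PWX]
4. ∠PDX = 72°  [same arc PX]
5. ∠DXP = 74°  [△PDX]

∠DXP = 74°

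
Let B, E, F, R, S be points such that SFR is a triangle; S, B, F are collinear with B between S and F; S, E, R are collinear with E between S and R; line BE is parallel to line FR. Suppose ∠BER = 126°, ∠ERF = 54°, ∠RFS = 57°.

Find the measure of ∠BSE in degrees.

1. ∠BES = 54°  [linear pair at E on SR]
2. ∠EBS = 57°  [BE∥FR, corresponding at B]
3. ∠BSE = 69°  [△SBE]

∠BSE = 69°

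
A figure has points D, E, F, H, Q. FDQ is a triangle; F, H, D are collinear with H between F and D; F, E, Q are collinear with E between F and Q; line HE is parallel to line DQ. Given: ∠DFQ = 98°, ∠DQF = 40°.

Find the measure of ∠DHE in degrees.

1. ∠FDQ = 42°  [△FDQ]
2. ∠EHF = 42°  [HE∥DQ, corresponding at H]
3. ∠DHE = 138°  [linear pair at H on FD]

∠DHE = 138°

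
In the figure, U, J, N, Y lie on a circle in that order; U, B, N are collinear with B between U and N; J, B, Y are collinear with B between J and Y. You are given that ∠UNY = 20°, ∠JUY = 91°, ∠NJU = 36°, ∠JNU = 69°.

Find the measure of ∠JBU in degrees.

1. ∠UJY = 20°  [same arc UY]
2. ∠JUN = 75°  [△UJN]
3. ∠JBU = 85°  [△UBJ]

∠JBU = 85°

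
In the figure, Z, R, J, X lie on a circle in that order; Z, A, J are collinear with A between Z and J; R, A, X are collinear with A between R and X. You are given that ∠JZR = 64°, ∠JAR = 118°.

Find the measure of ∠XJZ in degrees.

∠XJZ = 54°

1. ∠JXR = 64°  [same arc RJ]
2. ∠XAZ = 118°  [vertical angles at A]
3. ∠JAX = 62°  [linear pair at A on ZJ]
4. ∠XJZ = 54°  [△JAX]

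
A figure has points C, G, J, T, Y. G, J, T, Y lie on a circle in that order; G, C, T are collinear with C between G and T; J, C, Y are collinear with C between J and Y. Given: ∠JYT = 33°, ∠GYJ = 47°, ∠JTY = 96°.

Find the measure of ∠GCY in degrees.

1. ∠TJY = 51°  [△JTY]
2. ∠TGY = 51°  [same arc TY]
3. ∠GCY = 82°  [△GCY]

∠GCY = 82°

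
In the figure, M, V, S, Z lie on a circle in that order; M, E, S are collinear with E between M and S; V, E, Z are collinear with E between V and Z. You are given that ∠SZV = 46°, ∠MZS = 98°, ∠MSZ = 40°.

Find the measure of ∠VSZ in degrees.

∠VSZ = 92°

1. ∠SMZ = 42°  [△MSZ]
2. ∠SVZ = 42°  [same arc SZ]
3. ∠VSZ = 92°  [△VSZ]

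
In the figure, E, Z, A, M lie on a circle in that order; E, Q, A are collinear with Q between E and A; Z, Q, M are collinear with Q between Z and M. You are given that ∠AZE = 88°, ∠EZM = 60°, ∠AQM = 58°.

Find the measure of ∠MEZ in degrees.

∠MEZ = 90°

1. ∠AME = 92°  [cyclic EZAM, opposite ∠Z+∠M]
2. ∠EAM = 60°  [same arc EM]
3. ∠EQM = 122°  [linear pair at Q on EA]
4. ∠AEM = 28°  [△EAM]
5. ∠EMZ = 30°  [△EQM]
6. ∠MEZ = 90°  [△EZM]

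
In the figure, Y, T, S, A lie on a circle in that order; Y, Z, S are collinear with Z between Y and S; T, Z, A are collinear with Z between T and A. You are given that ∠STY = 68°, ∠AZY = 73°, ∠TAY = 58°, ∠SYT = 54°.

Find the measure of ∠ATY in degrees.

1. ∠SAY = 112°  [cyclic YTSA, opposite ∠T+∠A]
2. ∠AYS = 49°  [△YZA]
3. ∠ASY = 19°  [△YSA]
4. ∠ATY = 19°  [same arc YA]

∠ATY = 19°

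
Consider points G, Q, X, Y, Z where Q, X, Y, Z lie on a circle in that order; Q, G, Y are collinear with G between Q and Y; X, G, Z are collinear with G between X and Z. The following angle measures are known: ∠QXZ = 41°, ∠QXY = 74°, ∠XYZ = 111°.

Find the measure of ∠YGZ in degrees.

1. ∠QYZ = 41°  [same arc QZ]
2. ∠QZY = 106°  [cyclic QXYZ, opposite ∠X+∠Z]
3. ∠XQZ = 69°  [cyclic QXYZ, opposite ∠Q+∠Y]
4. ∠YQZ = 33°  [△QYZ]
5. ∠QZX = 70°  [△QXZ]
6. ∠QGZ = 77°  [△QGZ]
7. ∠YGZ = 103°  [linear pair at G on QY]

∠YGZ = 103°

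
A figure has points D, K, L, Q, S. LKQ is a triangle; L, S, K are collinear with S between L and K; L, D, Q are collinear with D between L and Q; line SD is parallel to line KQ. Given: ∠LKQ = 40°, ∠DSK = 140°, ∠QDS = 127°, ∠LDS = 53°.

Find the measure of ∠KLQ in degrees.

1. ∠DSL = 40°  [SD∥KQ, corresponding at S]
2. ∠DLS = 87°  [△LSD]
3. ∠KLQ = 87°  [S on LK, D on LQ]

∠KLQ = 87°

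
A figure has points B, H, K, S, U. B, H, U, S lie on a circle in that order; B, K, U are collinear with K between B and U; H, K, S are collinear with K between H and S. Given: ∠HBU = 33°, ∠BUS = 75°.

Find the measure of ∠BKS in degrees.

∠BKS = 108°

1. ∠HSU = 33°  [same arc HU]
2. ∠SKU = 72°  [△UKS]
3. ∠BKS = 108°  [linear pair at K on BU]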